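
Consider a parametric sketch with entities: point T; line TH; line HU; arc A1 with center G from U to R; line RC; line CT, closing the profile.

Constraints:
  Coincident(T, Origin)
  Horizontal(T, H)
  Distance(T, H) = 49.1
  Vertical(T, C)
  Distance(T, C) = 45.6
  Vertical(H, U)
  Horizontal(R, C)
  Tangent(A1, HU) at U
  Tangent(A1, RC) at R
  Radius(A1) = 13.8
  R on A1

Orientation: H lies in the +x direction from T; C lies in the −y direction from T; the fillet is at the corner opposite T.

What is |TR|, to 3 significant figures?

57.7

T is at the origin; TH is horizontal with |TH| = 49.1 and H on the +x side, so H = (49.1, 0.00). TC is vertical with |TC| = 45.6 and C on the −y side, so C = (0.00, -45.6). The virtual corner opposite T is at (49.1, -45.6). Since A1 is tangent to HU there, GU ⟂ HU and A1 meets RC tangentially, so GR is at right angles to RC, with radius 13.8, so the center G sits 13.8 in from both sides at G = (35.3, -31.8). That places the tangent points at U = (49.1, -31.8) on HU and R = (35.3, -45.6) on RC. Then |TR| = |R − T| = 57.7.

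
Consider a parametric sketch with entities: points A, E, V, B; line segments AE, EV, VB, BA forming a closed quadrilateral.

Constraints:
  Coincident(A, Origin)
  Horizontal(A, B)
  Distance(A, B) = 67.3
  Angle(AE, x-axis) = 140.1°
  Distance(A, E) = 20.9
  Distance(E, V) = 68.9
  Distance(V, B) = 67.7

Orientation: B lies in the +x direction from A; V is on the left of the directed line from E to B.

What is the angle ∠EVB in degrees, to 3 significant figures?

76.3°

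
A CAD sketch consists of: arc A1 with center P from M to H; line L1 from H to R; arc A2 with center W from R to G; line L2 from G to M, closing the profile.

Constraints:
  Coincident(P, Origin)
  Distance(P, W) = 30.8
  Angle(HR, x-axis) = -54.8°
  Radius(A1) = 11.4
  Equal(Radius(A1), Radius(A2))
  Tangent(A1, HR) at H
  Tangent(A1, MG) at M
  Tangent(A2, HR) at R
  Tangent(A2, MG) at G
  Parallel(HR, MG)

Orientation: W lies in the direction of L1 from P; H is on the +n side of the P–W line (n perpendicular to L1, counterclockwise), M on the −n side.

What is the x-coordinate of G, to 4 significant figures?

8.439

The slot axis is L1's direction at -54.8°, so u = (cos -54.8°, sin -54.8°) = (0.5764, -0.8171) and n = (−sin -54.8°, cos -54.8°) = (0.8171, 0.5764). P is at the origin and W lies 30.8 along u from P, so W = 30.8·u = (17.75, -25.17). Tangency of A1 to both parallel lines with radius 11.4 puts H and M at P ± 11.4·n: H = (9.315, 6.571), M = (-9.315, -6.571). Equal radii place R and G the same way about W: R = W + 11.4·n = (27.07, -18.60), G = W − 11.4·n = (8.439, -31.74). So G.x = 8.439.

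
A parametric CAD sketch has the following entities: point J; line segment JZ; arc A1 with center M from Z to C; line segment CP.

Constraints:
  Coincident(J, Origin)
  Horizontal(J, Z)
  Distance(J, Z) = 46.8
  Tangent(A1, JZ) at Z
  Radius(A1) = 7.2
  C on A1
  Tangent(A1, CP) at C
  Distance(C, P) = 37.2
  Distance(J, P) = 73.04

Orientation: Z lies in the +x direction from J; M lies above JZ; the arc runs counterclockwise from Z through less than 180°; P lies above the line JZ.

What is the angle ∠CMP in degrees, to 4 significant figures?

79.05°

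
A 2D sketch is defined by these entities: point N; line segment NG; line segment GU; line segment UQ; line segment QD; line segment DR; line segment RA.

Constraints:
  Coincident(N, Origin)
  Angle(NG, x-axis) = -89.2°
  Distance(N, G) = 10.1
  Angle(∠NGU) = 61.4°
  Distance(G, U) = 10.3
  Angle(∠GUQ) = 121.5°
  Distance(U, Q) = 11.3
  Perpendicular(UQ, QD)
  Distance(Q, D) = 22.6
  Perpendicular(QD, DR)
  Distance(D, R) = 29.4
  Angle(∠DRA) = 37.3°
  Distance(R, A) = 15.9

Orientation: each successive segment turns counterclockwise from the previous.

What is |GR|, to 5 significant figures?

18.780

UQ ⟂ QD, so QD runs at 177.90°; with |QD| = 22.6, D = (-13.056, 7.0779). QD ⟂ DR, so DR runs at -92.100°; with |DR| = 29.4, R = (-14.134, -22.302). Then |GR| = |R − G| = 18.780.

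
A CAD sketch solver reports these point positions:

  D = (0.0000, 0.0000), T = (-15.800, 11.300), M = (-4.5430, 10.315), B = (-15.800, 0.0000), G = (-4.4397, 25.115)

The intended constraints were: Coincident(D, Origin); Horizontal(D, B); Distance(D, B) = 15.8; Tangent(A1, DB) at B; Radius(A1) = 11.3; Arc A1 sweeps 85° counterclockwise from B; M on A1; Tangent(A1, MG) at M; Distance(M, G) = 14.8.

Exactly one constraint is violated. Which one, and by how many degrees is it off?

Tangent(A1, MG) at M — off by 4.60°.

D = (0.00, 0.00) ✓; D.y = 0.00, B.y = 0.00 ✓; |DB| = 15.80 ✓; ∠(TB, BD) = 90.00° ✓; |TB| = 11.30 ✓; bearing(T→M) − bearing(T→B) = 85.00° ✓; |TM| = 11.30 ✓; ∠(TM, MG) = 85.40° ✗; |MG| = 14.80 ✓.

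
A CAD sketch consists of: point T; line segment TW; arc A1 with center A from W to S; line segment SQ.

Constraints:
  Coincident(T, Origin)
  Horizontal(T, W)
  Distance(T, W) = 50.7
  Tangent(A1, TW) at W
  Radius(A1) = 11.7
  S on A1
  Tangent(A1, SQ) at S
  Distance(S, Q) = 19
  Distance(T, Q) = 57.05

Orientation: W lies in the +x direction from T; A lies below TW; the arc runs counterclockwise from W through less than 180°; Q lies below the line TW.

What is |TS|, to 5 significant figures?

42.677

Checks: |AS| = 11.70 ✓; ∠(AS, SQ) = 90.00° ✓; |SQ| = 19.00 ✓; |TQ| = 57.05 ✓.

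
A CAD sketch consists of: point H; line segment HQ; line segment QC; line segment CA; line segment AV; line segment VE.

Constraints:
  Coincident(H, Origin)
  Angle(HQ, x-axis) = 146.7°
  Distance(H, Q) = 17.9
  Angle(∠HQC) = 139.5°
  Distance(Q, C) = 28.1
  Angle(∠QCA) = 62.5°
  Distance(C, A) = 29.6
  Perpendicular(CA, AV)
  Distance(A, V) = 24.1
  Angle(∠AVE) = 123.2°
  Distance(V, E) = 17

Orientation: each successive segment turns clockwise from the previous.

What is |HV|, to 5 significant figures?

7.5305

H is at the origin; HQ runs at 146.7° with length 17.9, so Q = (-14.961, 9.8275). ∠HQC = 139.5° gives QC at 106.20° from the x-axis; with |QC| = 28.1, C = (-22.801, 36.812). ∠QCA = 62.5° gives CA at -11.300° from the x-axis; with |CA| = 29.6, A = (6.2256, 31.012). CA ⟂ AV, so AV runs at -101.30°; with |AV| = 24.1, V = (1.5033, 7.3789). Then |HV| = |V − H| = 7.5305.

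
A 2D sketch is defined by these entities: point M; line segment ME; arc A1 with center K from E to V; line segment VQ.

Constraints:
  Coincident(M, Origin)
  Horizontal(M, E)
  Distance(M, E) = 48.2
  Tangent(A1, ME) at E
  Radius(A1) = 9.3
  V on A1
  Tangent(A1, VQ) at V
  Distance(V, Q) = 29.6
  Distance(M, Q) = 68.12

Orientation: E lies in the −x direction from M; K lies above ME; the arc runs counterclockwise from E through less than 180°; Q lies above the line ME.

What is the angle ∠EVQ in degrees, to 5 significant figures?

119.44°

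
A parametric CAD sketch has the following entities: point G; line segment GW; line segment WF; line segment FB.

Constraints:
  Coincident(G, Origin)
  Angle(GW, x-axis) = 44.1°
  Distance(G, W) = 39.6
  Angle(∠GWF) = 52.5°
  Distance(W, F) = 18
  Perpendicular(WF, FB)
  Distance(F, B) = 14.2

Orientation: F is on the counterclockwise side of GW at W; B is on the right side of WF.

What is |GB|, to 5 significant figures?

46.024

G is at the origin; GW runs at 44.1° with length 39.6, so W = 39.6·(cos 44.1°, sin 44.1°) = (28.438, 27.558). ∠GWF = 52.5°, so WF runs at 44.1° + (180° − 52.5°) = 171.60° from the x-axis; with |WF| = 18.0, F = W + 18.0·(cos 171.60°, sin 171.60°) = (10.631, 30.188). WF ⟂ FB; with |FB| = 14.2 on the right of WF, B = F + 14.2·(0.14608, 0.98927) = (12.705, 44.235). Then |GB| = |B − G| = 46.024.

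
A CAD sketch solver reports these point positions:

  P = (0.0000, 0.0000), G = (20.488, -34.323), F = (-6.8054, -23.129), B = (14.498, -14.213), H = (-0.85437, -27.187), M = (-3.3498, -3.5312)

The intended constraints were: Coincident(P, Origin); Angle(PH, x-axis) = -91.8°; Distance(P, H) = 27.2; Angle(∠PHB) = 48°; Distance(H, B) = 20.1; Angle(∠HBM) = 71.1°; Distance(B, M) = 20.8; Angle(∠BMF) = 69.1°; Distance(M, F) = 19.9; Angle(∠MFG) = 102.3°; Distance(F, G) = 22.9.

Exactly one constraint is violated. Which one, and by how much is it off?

Distance(F, G) = 22.9 — off by 6.60.

P = (0.00, 0.00) ✓; PH at -91.80° ✓; |PH| = 27.20 ✓; ∠PHB = 48.00° ✓; |HB| = 20.10 ✓; ∠HBM = 71.10° ✓; |BM| = 20.80 ✓; ∠BMF = 69.10° ✓; |MF| = 19.90 ✓; ∠MFG = 102.3° ✓; |FG| = 29.50 ✗.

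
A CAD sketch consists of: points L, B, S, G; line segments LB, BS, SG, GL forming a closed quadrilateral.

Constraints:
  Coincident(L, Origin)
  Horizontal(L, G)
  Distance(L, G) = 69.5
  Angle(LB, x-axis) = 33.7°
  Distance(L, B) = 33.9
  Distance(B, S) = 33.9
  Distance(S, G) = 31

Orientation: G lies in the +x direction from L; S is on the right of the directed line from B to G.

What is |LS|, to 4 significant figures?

43.01

L is at the origin; LG is horizontal with |LG| = 69.5 and G in +x, so G = (69.5, 0). LB runs at 33.7° with |LB| = 33.9, so B = (28.20, 18.81). S is determined by |BS| = 33.9 and |SG| = 31.0 together: it lies at the intersection of circle(B, 33.9) and circle(G, 31.0). With |BG| = 45.38, the foot of the radical line on BG is 24.76 from B and the perpendicular offset is √(33.9² − 24.76²) = 23.15. Taking the right-of-BG solution: S = (41.14, -12.52).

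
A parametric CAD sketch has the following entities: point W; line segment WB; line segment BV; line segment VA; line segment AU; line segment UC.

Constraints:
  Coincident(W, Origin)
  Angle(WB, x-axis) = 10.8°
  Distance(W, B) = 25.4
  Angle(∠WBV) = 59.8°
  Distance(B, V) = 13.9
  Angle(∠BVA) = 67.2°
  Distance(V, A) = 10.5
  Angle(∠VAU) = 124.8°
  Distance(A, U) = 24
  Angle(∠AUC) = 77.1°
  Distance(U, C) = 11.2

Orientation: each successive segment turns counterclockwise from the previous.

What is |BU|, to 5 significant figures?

20.034

W is at the origin; WB runs at 10.8° with length 25.4, so B = (24.950, 4.7595). ∠WBV = 59.8° gives BV at 131.00° from the x-axis; with |BV| = 13.9, V = (15.831, 15.250). ∠BVA = 67.2° gives VA at -116.20° from the x-axis; with |VA| = 10.5, A = (11.195, 5.8287). ∠VAU = 124.8° gives AU at -61.000° from the x-axis; with |AU| = 24.0, U = (22.830, -15.162). Then |BU| = |U − B| = 20.034.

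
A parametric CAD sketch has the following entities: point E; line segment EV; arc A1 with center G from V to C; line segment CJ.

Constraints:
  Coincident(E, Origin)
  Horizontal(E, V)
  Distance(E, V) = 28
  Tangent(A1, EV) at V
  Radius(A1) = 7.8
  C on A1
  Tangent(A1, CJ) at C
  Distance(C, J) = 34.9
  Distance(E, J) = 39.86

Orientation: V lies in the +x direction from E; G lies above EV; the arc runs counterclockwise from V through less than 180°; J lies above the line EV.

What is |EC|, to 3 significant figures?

36.2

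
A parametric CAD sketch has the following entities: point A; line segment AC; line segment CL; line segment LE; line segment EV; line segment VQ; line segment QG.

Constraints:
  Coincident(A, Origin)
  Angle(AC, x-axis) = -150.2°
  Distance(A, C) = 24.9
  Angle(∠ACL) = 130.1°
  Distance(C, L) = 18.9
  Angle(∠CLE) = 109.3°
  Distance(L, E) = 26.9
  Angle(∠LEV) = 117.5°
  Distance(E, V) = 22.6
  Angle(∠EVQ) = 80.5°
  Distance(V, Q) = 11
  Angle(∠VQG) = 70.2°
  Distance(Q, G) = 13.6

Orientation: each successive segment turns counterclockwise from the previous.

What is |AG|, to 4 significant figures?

36.07

∠EVQ = 80.5° gives VQ at 132.4° from the x-axis; with |VQ| = 11.0, Q = (9.961, -23.86). ∠VQG = 70.2° gives QG at -117.8° from the x-axis; with |QG| = 13.6, G = (3.618, -35.89). Then |AG| = |G − A| = 36.07.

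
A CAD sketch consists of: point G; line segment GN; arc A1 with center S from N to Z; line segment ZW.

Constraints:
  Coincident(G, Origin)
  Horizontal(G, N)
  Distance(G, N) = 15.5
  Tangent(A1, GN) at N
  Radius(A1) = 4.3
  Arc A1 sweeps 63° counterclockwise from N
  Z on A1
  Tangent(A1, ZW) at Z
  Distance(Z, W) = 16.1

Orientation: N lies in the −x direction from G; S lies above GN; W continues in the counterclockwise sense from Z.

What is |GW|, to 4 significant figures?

17.25

G is at the origin; G and N share the same y with |GN| = 15.5 and N on the −x side, so N = (-15.50, 0.000). A1 meets GN tangentially, so SN is at right angles to GN, so S = N + (0, 4.3) = (-15.50, 4.300). On A1, N sits at bearing -90° from S; a 63° counterclockwise sweep puts Z at bearing -27°, so Z = S + 4.3·(cos -27°, sin -27°) = (-11.67, 2.348). Since A1 is tangent to ZW there, SZ ⟂ ZW, so ZW runs along (−sin -27°, cos -27°); with |ZW| = 16.1, W = (-4.359, 16.69). Then |GW| = |W − G| = 17.25.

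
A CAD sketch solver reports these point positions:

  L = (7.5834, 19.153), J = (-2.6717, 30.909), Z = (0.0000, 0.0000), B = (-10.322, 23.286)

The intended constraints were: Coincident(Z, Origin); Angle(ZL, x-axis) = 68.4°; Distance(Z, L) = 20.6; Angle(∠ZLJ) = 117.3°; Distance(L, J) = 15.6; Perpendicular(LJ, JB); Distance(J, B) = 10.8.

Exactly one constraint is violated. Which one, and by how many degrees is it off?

Perpendicular(LJ, JB) — off by 3.80°.

Z = (0.00, 0.00) ✓; ZL at 68.40° ✓; |ZL| = 20.60 ✓; ∠ZLJ = 117.3° ✓; |LJ| = 15.60 ✓; ∠(LJ, JB) = 93.80° ✗; |JB| = 10.80 ✓.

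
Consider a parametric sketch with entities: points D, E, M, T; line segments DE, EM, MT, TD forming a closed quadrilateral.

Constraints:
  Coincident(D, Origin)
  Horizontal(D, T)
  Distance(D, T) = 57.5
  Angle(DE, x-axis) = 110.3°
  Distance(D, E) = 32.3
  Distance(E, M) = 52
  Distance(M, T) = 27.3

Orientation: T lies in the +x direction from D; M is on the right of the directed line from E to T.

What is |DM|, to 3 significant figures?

30.2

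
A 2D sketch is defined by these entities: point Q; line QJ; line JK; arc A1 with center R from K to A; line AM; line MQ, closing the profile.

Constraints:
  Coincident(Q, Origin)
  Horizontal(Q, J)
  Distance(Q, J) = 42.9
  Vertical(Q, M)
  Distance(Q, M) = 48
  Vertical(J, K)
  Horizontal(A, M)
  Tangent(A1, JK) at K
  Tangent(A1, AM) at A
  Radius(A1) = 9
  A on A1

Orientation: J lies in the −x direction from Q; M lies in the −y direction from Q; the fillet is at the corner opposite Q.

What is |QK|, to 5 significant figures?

57.978

Q is at the origin; QJ is horizontal with |QJ| = 42.9 and J on the −x side, so J = (-42.900, 0.0000). Q and M share the same x with |QM| = 48.0 and M on the −y side, so M = (0.0000, -48.000). The virtual corner opposite Q is at (-42.900, -48.000). A1 meets JK tangentially, so RK is at right angles to JK and the tangent condition forces RA to be normal to AM, with radius 9.0, so the center R sits 9.0 in from both sides at R = (-33.900, -39.000). That places the tangent points at K = (-42.900, -39.000) on JK and A = (-33.900, -48.000) on AM. Then |QK| = |K − Q| = 57.978.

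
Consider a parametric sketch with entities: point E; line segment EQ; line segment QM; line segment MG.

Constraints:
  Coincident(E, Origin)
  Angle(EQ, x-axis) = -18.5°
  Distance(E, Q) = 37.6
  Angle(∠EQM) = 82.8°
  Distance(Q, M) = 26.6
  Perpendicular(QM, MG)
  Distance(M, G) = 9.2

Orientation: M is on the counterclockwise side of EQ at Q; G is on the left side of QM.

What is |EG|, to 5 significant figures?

35.621

E is at the origin; EQ runs at -18.5° with length 37.6, so Q = 37.6·(cos -18.5°, sin -18.5°) = (35.657, -11.931). ∠EQM = 82.8°, so QM runs at -18.5° + (180° − 82.8°) = 78.700° from the x-axis; with |QM| = 26.6, M = Q + 26.6·(cos 78.700°, sin 78.700°) = (40.869, 14.154). QM ⟂ MG; with |MG| = 9.2 on the left of QM, G = M + 9.2·(-0.98061, 0.19595) = (31.847, 15.956). Then |EG| = |G − E| = 35.621.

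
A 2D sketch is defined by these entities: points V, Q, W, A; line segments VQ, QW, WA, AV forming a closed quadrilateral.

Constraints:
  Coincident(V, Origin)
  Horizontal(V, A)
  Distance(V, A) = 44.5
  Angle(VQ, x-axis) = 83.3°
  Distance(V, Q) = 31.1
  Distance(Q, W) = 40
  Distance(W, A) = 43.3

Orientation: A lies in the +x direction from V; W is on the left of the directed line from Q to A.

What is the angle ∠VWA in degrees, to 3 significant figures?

47.7°

V is at the origin; V and A share the same y with |VA| = 44.5 and A in +x, so A = (44.5, 0). VQ runs at 83.3° with |VQ| = 31.1, so Q = (3.63, 30.9). W is determined by |QW| = 40.0 and |WA| = 43.3 together: it lies at the intersection of circle(Q, 40.0) and circle(A, 43.3). With |QA| = 51.2, the foot of the radical line on QA is 22.9 from Q and the perpendicular offset is √(40.0² − 22.9²) = 32.8. Taking the left-of-QA solution: W = (41.7, 43.2).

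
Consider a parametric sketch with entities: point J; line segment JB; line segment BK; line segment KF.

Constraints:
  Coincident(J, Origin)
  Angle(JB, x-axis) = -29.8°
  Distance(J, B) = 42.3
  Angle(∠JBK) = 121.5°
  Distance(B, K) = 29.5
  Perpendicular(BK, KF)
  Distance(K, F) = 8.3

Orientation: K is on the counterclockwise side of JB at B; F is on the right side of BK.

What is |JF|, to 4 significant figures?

68.05

∠JBK = 121.5°, so BK runs at -29.8° + (180° − 121.5°) = 28.70° from the x-axis; with |BK| = 29.5, K = B + 29.5·(cos 28.70°, sin 28.70°) = (62.58, -6.855). The perpendicularity gives KF at right angles to BK; with |KF| = 8.3 on the right of BK, F = K + 8.3·(0.4802, -0.8771) = (66.57, -14.14). Then |JF| = |F − J| = 68.05.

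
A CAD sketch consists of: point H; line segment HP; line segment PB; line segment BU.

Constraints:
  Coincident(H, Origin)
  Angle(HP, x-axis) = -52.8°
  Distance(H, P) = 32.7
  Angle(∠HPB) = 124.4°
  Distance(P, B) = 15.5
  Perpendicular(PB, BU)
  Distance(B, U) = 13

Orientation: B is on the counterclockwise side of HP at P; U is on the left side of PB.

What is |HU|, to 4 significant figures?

36.74

∠HPB = 124.4°, so PB runs at -52.8° + (180° − 124.4°) = 2.800° from the x-axis; with |PB| = 15.5, B = P + 15.5·(cos 2.800°, sin 2.800°) = (35.25, -25.29). The perpendicularity gives BU at right angles to PB; with |BU| = 13.0 on the left of PB, U = B + 13.0·(-0.04885, 0.9988) = (34.62, -12.30). Then |HU| = |U − H| = 36.74.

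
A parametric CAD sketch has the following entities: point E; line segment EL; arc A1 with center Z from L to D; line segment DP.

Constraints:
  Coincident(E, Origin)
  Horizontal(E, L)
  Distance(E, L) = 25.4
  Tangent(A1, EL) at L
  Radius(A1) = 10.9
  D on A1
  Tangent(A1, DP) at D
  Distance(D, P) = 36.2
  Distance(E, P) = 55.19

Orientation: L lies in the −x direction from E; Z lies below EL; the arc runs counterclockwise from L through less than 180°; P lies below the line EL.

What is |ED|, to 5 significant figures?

38.476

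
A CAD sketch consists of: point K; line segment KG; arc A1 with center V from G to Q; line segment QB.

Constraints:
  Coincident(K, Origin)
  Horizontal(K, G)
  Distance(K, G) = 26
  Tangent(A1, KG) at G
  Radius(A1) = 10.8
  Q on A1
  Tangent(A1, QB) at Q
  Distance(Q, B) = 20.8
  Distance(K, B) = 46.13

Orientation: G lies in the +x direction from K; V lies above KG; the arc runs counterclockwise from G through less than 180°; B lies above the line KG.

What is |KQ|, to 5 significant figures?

38.855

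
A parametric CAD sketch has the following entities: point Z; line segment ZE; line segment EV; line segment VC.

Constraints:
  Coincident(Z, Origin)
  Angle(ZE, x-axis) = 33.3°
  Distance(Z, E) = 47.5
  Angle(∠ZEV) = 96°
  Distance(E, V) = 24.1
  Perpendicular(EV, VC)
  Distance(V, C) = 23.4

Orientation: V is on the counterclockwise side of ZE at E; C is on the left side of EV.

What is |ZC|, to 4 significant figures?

37.59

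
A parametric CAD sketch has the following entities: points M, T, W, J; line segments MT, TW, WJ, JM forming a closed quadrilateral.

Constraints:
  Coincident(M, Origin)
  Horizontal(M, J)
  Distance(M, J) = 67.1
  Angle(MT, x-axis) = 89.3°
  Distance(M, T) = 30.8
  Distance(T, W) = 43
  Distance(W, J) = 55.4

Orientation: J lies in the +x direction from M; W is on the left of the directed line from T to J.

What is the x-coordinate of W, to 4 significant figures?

39.72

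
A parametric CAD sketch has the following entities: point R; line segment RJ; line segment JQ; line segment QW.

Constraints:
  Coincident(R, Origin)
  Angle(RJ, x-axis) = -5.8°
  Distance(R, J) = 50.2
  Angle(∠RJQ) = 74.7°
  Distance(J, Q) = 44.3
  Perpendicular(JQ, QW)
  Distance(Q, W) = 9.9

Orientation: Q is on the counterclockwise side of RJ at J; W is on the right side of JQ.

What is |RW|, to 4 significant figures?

66.07

R is at the origin; RJ runs at -5.8° with length 50.2, so J = 50.2·(cos -5.8°, sin -5.8°) = (49.94, -5.073). ∠RJQ = 74.7°, so JQ runs at -5.8° + (180° − 74.7°) = 99.50° from the x-axis; with |JQ| = 44.3, Q = J + 44.3·(cos 99.50°, sin 99.50°) = (42.63, 38.62). JQ ⟂ QW; with |QW| = 9.9 on the right of JQ, W = Q + 9.9·(0.9863, 0.1650) = (52.40, 40.25). Then |RW| = |W − R| = 66.07.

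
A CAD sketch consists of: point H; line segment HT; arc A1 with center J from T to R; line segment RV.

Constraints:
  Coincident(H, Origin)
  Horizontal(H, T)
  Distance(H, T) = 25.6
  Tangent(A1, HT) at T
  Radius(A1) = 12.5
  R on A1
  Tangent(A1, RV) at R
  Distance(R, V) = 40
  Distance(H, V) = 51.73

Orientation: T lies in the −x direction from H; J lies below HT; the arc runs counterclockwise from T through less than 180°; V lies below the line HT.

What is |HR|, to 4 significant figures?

40.70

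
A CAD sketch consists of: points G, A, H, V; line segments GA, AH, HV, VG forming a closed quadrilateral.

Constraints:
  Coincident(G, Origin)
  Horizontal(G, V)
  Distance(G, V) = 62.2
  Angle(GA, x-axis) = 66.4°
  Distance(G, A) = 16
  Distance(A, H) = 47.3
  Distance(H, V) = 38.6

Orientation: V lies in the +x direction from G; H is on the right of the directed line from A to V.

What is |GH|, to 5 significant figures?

40.903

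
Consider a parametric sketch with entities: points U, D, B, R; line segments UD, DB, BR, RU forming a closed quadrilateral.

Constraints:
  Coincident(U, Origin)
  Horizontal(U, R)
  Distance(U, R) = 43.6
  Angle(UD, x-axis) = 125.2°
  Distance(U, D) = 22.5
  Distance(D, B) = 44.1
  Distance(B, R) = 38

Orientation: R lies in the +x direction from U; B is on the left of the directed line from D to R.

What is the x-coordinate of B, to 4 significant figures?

28.02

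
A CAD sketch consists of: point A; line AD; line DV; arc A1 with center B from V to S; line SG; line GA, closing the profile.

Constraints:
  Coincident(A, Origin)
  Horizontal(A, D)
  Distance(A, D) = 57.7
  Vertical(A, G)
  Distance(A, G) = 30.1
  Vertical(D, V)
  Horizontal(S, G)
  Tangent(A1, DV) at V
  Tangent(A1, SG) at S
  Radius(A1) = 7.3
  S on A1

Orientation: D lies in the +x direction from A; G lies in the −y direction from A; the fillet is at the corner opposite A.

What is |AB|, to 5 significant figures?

55.317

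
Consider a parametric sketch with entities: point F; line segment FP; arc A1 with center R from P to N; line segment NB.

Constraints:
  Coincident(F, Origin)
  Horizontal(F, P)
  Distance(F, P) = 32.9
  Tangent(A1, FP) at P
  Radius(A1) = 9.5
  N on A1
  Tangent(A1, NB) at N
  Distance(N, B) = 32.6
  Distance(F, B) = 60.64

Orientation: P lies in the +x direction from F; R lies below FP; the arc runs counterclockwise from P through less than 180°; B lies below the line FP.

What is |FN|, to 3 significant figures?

29.3

F is at the origin; F and P share the same y with |FP| = 32.9 and P on the +x side, so P = (32.9, 0.00). The tangent condition forces RP to be normal to FP, so R = P + (0, -9.5) = (32.9, -9.50). Since RN ⟂ NB (tangency), |RB| = √(9.5² + 32.6²) = 34.0 regardless of where N sits on A1. So B lies on both circle(F, 60.64) and circle(R, 34.0); the below-FP intersection is B = (44.2, -41.5). N is the foot of the tangent from B: N = (25.2, -15.0).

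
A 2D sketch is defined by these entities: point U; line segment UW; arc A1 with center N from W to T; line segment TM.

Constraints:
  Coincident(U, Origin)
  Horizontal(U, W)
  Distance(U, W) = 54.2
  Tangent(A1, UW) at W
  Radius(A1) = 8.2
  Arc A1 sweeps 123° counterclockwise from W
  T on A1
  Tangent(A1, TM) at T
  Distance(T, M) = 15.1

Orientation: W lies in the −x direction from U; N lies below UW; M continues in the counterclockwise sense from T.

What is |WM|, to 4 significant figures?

25.37

On A1, W sits at bearing 90° from N; a 123° counterclockwise sweep puts T at bearing 213°, so T = N + 8.2·(cos 213°, sin 213°) = (-61.08, -12.67). A1 meets TM tangentially, so NT is at right angles to TM, so TM runs along (−sin 213°, cos 213°); with |TM| = 15.1, M = (-52.85, -25.33). Then |WM| = |M − W| = 25.37.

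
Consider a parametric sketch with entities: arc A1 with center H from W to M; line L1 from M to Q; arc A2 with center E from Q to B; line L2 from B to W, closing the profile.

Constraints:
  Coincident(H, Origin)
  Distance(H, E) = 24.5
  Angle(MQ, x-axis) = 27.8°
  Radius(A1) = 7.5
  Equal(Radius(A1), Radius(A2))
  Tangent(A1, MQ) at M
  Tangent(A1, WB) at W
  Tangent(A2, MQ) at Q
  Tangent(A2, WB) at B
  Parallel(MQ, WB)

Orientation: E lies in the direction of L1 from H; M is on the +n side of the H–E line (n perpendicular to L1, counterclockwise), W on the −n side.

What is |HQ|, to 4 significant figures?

25.62

Tangency of A1 to both parallel lines with radius 7.5 puts M and W at H ± 7.5·n: M = (-3.498, 6.634), W = (3.498, -6.634). Equal radii place Q and B the same way about E: Q = E + 7.5·n = (18.17, 18.06), B = E − 7.5·n = (25.17, 4.792). Then |HQ| = |Q − H| = 25.62.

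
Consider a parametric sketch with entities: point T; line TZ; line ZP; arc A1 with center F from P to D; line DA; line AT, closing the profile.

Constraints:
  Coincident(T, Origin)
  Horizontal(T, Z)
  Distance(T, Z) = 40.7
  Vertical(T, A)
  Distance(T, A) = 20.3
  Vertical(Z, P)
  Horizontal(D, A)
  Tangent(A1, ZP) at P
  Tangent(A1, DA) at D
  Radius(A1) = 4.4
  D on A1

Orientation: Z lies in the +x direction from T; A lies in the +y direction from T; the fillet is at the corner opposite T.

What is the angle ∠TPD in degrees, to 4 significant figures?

66.34°

T is at the origin; TZ is horizontal with |TZ| = 40.7 and Z on the +x side, so Z = (40.70, 0.000). T and A share the same x with |TA| = 20.3 and A on the +y side, so A = (0.000, 20.30). The virtual corner opposite T is at (40.70, 20.30). The tangent condition forces FP to be normal to ZP and tangency of A1 to DA means the radius FD is perpendicular to DA, with radius 4.4, so the center F sits 4.4 in from both sides at F = (36.30, 15.90). That places the tangent points at P = (40.70, 15.90) on ZP and D = (36.30, 20.30) on DA. Then cos ∠TPD = PT·PD / (|PT||PD|), giving 66.34°.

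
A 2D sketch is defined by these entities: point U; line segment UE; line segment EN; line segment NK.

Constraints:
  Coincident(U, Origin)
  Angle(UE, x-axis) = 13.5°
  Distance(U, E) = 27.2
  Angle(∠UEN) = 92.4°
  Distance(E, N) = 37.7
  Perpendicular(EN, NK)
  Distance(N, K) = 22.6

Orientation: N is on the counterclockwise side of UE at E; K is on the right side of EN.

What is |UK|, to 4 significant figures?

63.14

U is at the origin; UE runs at 13.5° with length 27.2, so E = 27.2·(cos 13.5°, sin 13.5°) = (26.45, 6.350). ∠UEN = 92.4°, so EN runs at 13.5° + (180° − 92.4°) = 101.1° from the x-axis; with |EN| = 37.7, N = E + 37.7·(cos 101.1°, sin 101.1°) = (19.19, 43.34). EN is perpendicular to NK; with |NK| = 22.6 on the right of EN, K = N + 22.6·(0.9813, 0.1925) = (41.37, 47.70). Then |UK| = |K − U| = 63.14.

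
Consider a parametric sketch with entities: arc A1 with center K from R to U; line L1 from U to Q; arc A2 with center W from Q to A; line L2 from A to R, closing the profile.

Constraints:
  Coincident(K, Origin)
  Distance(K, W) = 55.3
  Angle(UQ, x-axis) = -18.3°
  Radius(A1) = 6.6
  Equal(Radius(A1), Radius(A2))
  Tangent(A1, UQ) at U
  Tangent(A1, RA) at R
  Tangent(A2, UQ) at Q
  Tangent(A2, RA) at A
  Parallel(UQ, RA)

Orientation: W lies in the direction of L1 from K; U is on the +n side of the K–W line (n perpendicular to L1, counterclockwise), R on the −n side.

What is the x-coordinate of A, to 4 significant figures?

50.43

Tangency of A1 to both parallel lines with radius 6.6 puts U and R at K ± 6.6·n: U = (2.072, 6.266), R = (-2.072, -6.266). Equal radii place Q and A the same way about W: Q = W + 6.6·n = (54.58, -11.10), A = W − 6.6·n = (50.43, -23.63). So A.x = 50.43.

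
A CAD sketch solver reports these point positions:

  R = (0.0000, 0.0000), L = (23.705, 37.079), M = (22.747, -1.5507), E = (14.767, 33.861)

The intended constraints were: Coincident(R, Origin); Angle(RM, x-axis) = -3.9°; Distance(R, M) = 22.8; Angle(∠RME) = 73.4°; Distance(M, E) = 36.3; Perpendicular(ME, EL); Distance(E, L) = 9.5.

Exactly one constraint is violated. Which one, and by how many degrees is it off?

Perpendicular(ME, EL) — off by 7.10°.

R = (0.00, 0.00) ✓; RM at -3.900° ✓; |RM| = 22.80 ✓; ∠RME = 73.40° ✓; |ME| = 36.30 ✓; ∠(ME, EL) = 82.90° ✗; |EL| = 9.500 ✓.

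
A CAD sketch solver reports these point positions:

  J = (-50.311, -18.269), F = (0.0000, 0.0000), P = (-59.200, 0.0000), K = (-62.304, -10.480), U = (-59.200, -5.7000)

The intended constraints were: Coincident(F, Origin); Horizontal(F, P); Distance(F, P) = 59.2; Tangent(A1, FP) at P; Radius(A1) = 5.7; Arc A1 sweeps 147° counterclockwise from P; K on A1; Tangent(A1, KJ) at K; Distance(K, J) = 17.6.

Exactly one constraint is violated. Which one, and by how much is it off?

Distance(K, J) = 17.6 — off by 3.30.

F = (0.00, 0.00) ✓; F.y = 0.00, P.y = 0.00 ✓; |FP| = 59.20 ✓; ∠(UP, PF) = 90.00° ✓; |UP| = 5.700 ✓; bearing(U→K) − bearing(U→P) = 147.0° ✓; |UK| = 5.699 ✓; ∠(UK, KJ) = 90.00° ✓; |KJ| = 14.30 ✗.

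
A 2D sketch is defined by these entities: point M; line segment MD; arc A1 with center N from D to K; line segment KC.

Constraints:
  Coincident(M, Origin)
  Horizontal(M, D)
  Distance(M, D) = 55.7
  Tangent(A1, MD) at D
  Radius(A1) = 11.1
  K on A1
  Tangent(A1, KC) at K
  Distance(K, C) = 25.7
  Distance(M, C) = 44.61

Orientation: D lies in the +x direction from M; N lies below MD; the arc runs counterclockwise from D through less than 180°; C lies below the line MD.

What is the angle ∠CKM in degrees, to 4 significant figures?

70.13°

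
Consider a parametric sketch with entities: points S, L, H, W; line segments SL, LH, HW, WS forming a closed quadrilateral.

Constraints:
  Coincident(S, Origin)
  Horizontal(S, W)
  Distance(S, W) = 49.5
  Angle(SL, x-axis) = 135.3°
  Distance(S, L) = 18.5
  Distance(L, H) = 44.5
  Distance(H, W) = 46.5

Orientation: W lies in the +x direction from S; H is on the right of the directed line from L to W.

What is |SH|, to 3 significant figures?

26.9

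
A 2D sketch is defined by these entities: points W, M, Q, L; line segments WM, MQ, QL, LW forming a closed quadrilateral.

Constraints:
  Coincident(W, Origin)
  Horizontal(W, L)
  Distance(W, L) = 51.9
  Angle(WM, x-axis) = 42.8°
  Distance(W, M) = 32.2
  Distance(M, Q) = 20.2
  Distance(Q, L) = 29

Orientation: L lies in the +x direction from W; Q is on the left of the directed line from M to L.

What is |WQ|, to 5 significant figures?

51.095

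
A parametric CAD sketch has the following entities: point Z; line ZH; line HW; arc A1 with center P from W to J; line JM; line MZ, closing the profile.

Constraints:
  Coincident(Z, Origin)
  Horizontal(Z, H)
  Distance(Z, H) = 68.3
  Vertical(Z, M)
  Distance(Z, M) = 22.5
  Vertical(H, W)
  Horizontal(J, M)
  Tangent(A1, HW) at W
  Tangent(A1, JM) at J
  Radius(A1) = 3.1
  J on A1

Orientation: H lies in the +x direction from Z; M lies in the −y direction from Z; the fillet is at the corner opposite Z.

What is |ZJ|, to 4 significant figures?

68.97

Z is at the origin; ZH is horizontal with |ZH| = 68.3 and H on the +x side, so H = (68.30, 0.000). ZM is vertical with |ZM| = 22.5 and M on the −y side, so M = (0.000, -22.50). The virtual corner opposite Z is at (68.30, -22.50). Tangency of A1 to HW means the radius PW is perpendicular to HW and since A1 is tangent to JM there, PJ ⟂ JM, with radius 3.1, so the center P sits 3.1 in from both sides at P = (65.20, -19.40). That places the tangent points at W = (68.30, -19.40) on HW and J = (65.20, -22.50) on JM. Then |ZJ| = |J − Z| = 68.97.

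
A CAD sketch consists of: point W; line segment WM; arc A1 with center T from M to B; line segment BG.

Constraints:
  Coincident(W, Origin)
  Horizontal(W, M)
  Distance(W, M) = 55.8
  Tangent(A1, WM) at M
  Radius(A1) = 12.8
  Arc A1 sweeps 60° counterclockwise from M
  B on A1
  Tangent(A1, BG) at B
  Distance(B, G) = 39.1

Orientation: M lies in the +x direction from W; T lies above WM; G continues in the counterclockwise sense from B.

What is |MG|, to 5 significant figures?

50.592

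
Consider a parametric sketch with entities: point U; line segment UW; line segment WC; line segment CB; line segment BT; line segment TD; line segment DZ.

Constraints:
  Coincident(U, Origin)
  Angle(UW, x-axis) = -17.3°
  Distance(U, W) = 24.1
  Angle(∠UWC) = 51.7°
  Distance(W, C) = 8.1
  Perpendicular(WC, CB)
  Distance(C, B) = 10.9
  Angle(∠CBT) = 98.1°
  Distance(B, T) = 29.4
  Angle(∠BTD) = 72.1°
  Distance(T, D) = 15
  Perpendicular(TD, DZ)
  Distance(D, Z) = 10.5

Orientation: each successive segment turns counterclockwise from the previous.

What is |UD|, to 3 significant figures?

38.2

U is at the origin; UW runs at -17.3° with length 24.1, so W = (23.0, -7.17). ∠UWC = 51.7° gives WC at 111° from the x-axis; with |WC| = 8.1, C = (20.1, 0.395). The perpendicularity gives CB at right angles to WC, so CB runs at -159°; with |CB| = 10.9, B = (9.93, -3.51). ∠CBT = 98.1° gives BT at -77.1° from the x-axis; with |BT| = 29.4, T = (16.5, -32.2). ∠BTD = 72.1° gives TD at 30.8° from the x-axis; with |TD| = 15.0, D = (29.4, -24.5). Then |UD| = |D − U| = 38.2.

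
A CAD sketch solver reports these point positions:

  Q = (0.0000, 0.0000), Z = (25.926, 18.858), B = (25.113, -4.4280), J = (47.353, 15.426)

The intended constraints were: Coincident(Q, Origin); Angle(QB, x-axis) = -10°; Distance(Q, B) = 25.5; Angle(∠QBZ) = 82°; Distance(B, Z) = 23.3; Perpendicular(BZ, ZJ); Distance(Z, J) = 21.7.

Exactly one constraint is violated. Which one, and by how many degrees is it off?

Perpendicular(BZ, ZJ) — off by 7.10°.

Q = (0.00, 0.00) ✓; QB at -10.00° ✓; |QB| = 25.50 ✓; ∠QBZ = 82.00° ✓; |BZ| = 23.30 ✓; ∠(BZ, ZJ) = 97.10° ✗; |ZJ| = 21.70 ✓.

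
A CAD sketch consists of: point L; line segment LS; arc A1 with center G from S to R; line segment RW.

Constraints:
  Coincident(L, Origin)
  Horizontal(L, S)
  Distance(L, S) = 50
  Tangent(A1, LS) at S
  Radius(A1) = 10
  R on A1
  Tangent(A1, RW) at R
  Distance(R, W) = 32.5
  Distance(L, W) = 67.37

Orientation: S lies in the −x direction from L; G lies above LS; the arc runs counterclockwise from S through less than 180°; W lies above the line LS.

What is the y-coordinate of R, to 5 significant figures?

13.228

L is at the origin; L and S share the same y with |LS| = 50.0 and S on the −x side, so S = (-50.000, 0.0000). A1 meets LS tangentially, so GS is at right angles to LS, so G = S + (0, 10) = (-50.000, 10.000). Since GR ⟂ RW (tangency), |GW| = √(10.0² + 32.5²) = 34.004 regardless of where R sits on A1. So W lies on both circle(L, 67.37) and circle(G, 34.004); the above-LS intersection is W = (-51.027, 43.988). R is the foot of the tangent from W: R = (-40.535, 13.228).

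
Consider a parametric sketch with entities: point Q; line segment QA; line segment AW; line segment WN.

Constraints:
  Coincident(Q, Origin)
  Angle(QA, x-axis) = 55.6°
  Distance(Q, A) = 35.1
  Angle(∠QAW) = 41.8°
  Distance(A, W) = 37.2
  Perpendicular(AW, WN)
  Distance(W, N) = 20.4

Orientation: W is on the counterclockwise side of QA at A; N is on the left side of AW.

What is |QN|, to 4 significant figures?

11.43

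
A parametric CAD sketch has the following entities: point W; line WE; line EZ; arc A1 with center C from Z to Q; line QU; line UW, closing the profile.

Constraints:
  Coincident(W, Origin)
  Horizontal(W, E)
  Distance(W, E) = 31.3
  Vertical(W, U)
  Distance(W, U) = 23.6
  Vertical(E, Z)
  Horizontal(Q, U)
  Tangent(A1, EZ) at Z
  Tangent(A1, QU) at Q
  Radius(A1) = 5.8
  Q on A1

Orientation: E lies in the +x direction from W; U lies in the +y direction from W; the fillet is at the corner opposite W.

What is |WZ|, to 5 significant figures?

36.007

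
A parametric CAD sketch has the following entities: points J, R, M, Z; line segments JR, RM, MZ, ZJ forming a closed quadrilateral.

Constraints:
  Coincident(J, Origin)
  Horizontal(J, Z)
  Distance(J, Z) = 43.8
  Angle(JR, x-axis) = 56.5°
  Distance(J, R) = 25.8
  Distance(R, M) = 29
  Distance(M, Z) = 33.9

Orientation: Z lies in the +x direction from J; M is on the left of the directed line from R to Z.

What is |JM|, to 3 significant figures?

52.7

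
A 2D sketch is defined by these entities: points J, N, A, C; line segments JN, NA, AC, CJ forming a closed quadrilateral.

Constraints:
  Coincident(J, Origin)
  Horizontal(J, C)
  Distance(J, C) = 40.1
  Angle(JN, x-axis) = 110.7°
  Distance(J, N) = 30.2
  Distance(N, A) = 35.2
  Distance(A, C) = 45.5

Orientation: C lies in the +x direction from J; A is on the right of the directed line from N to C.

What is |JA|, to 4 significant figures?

8.145

J is at the origin; J and C share the same y with |JC| = 40.1 and C in +x, so C = (40.1, 0). JN runs at 110.7° with |JN| = 30.2, so N = (-10.67, 28.25). A is determined by |NA| = 35.2 and |AC| = 45.5 together: it lies at the intersection of circle(N, 35.2) and circle(C, 45.5). With |NC| = 58.10, the foot of the radical line on NC is 21.90 from N and the perpendicular offset is √(35.2² − 21.90²) = 27.56. Taking the right-of-NC solution: A = (-4.936, -6.479).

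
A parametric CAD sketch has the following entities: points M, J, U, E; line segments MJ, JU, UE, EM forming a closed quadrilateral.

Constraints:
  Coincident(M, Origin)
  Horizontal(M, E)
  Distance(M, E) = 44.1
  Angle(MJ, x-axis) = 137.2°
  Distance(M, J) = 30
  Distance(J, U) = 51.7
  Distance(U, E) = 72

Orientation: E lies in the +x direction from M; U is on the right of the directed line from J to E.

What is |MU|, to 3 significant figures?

37.5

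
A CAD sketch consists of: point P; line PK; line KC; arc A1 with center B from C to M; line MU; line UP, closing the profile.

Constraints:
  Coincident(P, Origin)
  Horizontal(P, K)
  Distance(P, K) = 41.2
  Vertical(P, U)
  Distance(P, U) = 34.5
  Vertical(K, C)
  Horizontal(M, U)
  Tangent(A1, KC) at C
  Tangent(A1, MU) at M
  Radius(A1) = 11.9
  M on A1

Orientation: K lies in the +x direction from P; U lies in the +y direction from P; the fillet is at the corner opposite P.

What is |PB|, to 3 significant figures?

37.0

P is at the origin; P and K share the same y with |PK| = 41.2 and K on the +x side, so K = (41.2, 0.00). P and U share the same x with |PU| = 34.5 and U on the +y side, so U = (0.00, 34.5). The virtual corner opposite P is at (41.2, 34.5). The tangent condition forces BC to be normal to KC and since A1 is tangent to MU there, BM ⟂ MU, with radius 11.9, so the center B sits 11.9 in from both sides at B = (29.3, 22.6). Then |PB| = |B − P| = 37.0.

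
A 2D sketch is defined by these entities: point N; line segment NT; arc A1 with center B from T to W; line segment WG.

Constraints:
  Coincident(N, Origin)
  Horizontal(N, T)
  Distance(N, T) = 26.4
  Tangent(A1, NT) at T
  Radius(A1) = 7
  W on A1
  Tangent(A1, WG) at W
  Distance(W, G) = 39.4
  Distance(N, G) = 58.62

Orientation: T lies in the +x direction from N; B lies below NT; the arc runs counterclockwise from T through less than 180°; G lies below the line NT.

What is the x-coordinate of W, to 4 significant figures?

20.06

Checks: |BW| = 7.000 ✓; ∠(BW, WG) = 90.00° ✓; |WG| = 39.40 ✓; |NG| = 58.62 ✓.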